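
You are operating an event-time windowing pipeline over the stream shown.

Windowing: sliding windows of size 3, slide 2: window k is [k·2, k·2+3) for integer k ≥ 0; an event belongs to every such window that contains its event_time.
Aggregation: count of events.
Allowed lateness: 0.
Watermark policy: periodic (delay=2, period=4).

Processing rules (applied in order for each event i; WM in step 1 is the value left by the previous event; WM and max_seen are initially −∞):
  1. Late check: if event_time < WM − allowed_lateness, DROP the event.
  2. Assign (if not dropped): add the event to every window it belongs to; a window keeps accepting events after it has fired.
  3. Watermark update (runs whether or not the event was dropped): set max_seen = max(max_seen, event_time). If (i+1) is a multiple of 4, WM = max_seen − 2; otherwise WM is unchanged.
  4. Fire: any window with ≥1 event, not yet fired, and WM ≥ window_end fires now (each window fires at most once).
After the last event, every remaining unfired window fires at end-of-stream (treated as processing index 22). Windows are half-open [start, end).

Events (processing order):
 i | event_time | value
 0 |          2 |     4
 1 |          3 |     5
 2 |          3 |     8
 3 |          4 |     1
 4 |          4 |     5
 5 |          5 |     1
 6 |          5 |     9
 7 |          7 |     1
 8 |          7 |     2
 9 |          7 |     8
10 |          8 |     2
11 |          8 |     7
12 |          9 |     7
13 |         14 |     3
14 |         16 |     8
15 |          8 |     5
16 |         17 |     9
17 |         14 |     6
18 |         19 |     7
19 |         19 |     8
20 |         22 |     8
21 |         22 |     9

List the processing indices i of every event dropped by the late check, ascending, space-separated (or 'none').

i=0 t=2 v=4: → [2,5),[0,3); WM=−∞
i=1 t=3 v=5: → [2,5); WM=−∞
i=2 t=3 v=8: → [2,5); WM=−∞
i=3 t=4 v=1: → [4,7),[2,5); WM=2
i=4 t=4 v=5: → [4,7),[2,5); WM=2
i=5 t=5 v=1: → [4,7); WM=2
i=6 t=5 v=9: → [4,7); WM=2
i=7 t=7 v=1: → [6,9); WM=5; [0,3) fires=1 [2,5) fires=5
i=8 t=7 v=2: → [6,9); WM=5
i=9 t=7 v=8: → [6,9); WM=5
i=10 t=8 v=2: → [8,11),[6,9); WM=5
i=11 t=8 v=7: → [8,11),[6,9); WM=6
i=12 t=9 v=7: → [8,11); WM=6
i=13 t=14 v=3: → [14,17),[12,15); WM=6
i=14 t=16 v=8: → [16,19),[14,17); WM=6
i=15 t=8 v=5: → [8,11),[6,9); WM=14; [4,7) fires=4 [6,9) fires=6 [8,11) fires=4
i=16 t=17 v=9: → [16,19); WM=14
i=17 t=14 v=6: → [14,17),[12,15); WM=14
i=18 t=19 v=7: → [18,21); WM=14
i=19 t=19 v=8: → [18,21); WM=17; [12,15) fires=2 [14,17) fires=3
i=20 t=22 v=8: → [22,25),[20,23); WM=17
i=21 t=22 v=9: → [22,25),[20,23); WM=17

none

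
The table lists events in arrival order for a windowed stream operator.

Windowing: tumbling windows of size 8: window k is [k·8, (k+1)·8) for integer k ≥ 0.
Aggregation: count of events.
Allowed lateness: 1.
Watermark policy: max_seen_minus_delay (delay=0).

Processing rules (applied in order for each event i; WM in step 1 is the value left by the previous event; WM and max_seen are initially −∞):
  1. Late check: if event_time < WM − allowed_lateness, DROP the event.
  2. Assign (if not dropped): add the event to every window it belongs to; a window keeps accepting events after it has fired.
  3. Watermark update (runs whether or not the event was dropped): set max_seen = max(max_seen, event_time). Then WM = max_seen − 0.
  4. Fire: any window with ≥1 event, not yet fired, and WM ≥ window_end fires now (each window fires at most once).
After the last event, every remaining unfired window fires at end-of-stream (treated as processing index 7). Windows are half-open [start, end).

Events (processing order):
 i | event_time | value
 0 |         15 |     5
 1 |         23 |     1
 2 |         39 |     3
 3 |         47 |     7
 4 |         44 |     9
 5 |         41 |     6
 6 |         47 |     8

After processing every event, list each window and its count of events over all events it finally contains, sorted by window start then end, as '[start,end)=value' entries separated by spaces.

i=0 t=15 v=5: → [8,16); WM=15
i=1 t=23 v=1: → [16,24); WM=23; [8,16) fires=1
i=2 t=39 v=3: → [32,40); WM=39; [16,24) fires=1
i=3 t=47 v=7: → [40,48); WM=47; [32,40) fires=1
i=4 t=44 v=9: DROP (t<47-1); WM=47
i=5 t=41 v=6: DROP (t<47-1); WM=47
i=6 t=47 v=8: → [40,48); WM=47

[8,16)=1 [16,24)=1 [32,40)=1 [40,48)=2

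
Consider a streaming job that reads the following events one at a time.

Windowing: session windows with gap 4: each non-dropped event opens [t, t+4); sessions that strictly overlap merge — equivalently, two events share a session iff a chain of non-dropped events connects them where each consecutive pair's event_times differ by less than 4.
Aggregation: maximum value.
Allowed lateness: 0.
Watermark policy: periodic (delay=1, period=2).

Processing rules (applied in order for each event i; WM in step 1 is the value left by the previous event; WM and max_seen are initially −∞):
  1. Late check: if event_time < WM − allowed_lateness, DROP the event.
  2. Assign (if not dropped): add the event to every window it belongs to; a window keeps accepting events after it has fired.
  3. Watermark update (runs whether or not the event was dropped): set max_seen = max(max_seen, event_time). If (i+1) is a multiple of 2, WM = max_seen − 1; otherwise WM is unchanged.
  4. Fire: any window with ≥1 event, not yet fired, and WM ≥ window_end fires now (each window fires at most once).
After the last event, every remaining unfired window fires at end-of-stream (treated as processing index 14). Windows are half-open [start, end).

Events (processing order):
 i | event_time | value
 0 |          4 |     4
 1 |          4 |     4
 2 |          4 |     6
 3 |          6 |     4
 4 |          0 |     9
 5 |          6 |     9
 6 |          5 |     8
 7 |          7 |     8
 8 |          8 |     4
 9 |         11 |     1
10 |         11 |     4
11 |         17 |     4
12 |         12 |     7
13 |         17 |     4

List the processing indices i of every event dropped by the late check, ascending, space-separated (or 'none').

i=0 t=4 v=4: → [4,8); WM=−∞
i=1 t=4 v=4: → [4,8); WM=3
i=2 t=4 v=6: → [4,8); WM=3
i=3 t=6 v=4: → [4,10); WM=5
i=4 t=0 v=9: DROP (t<5-0); WM=5
i=5 t=6 v=9: → [4,10); WM=5
i=6 t=5 v=8: → [4,10); WM=5
i=7 t=7 v=8: → [4,11); WM=6
i=8 t=8 v=4: → [4,12); WM=6
i=9 t=11 v=1: → [4,15); WM=10
i=10 t=11 v=4: → [4,15); WM=10
i=11 t=17 v=4: → [17,21); WM=16
i=12 t=12 v=7: DROP (t<16-0); WM=16
i=13 t=17 v=4: → [17,21); WM=16

4 12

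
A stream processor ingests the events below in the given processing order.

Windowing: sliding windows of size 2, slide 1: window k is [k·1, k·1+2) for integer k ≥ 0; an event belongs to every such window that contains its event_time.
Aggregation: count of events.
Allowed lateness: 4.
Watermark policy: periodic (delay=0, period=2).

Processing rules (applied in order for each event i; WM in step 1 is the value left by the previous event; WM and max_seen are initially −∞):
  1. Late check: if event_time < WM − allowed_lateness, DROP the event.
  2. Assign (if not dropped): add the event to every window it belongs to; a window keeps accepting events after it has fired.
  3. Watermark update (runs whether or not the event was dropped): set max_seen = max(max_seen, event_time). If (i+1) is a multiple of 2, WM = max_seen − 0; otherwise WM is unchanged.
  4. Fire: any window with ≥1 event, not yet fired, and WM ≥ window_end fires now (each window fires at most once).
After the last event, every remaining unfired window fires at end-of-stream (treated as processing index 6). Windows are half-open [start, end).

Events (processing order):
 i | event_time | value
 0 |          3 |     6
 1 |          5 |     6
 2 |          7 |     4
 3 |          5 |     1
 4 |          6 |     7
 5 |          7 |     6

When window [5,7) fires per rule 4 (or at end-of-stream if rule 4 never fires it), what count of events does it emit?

2

i=0 t=3 v=6: → [3,5),[2,4); WM=−∞
i=1 t=5 v=6: → [5,7),[4,6); WM=5; [2,4) fires=1 [3,5) fires=1
i=2 t=7 v=4: → [7,9),[6,8); WM=5
i=3 t=5 v=1: → [5,7),[4,6); WM=7; [4,6) fires=2 [5,7) fires=2
i=4 t=6 v=7: → [6,8),[5,7); WM=7
i=5 t=7 v=6: → [7,9),[6,8); WM=7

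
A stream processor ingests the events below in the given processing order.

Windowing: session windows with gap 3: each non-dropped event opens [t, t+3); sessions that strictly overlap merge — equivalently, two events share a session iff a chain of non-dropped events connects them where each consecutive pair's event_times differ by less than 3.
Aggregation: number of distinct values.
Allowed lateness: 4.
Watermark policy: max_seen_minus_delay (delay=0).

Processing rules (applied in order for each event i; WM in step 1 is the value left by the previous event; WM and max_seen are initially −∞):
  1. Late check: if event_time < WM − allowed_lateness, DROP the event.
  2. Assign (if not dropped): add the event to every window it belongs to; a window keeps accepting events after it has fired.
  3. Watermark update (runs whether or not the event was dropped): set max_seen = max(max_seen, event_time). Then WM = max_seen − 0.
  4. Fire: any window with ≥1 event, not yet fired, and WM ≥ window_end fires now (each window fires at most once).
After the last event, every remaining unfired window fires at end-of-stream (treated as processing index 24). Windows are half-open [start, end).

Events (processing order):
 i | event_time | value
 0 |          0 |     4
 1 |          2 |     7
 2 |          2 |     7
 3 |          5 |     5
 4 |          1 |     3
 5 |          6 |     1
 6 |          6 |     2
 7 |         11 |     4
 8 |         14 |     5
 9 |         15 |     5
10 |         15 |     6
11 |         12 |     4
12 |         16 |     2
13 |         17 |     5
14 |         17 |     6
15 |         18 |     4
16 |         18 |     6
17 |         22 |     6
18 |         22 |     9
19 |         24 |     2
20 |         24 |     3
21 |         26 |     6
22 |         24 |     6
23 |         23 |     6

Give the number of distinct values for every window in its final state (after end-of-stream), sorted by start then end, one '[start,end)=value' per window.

[0,5)=3 [5,9)=3 [11,21)=4 [22,29)=4

i=0 t=0 v=4: → [0,3); WM=0
i=1 t=2 v=7: → [0,5); WM=2
i=2 t=2 v=7: → [0,5); WM=2
i=3 t=5 v=5: → [5,8); WM=5
i=4 t=1 v=3: → [0,5); WM=5
i=5 t=6 v=1: → [5,9); WM=6
i=6 t=6 v=2: → [5,9); WM=6
i=7 t=11 v=4: → [11,14); WM=11
i=8 t=14 v=5: → [14,17); WM=14
i=9 t=15 v=5: → [14,18); WM=15
i=10 t=15 v=6: → [14,18); WM=15
i=11 t=12 v=4: → [11,18); WM=15
i=12 t=16 v=2: → [11,19); WM=16
i=13 t=17 v=5: → [11,20); WM=17
i=14 t=17 v=6: → [11,20); WM=17
i=15 t=18 v=4: → [11,21); WM=18
i=16 t=18 v=6: → [11,21); WM=18
i=17 t=22 v=6: → [22,25); WM=22
i=18 t=22 v=9: → [22,25); WM=22
i=19 t=24 v=2: → [22,27); WM=24
i=20 t=24 v=3: → [22,27); WM=24
i=21 t=26 v=6: → [22,29); WM=26
i=22 t=24 v=6: → [22,29); WM=26
i=23 t=23 v=6: → [22,29); WM=26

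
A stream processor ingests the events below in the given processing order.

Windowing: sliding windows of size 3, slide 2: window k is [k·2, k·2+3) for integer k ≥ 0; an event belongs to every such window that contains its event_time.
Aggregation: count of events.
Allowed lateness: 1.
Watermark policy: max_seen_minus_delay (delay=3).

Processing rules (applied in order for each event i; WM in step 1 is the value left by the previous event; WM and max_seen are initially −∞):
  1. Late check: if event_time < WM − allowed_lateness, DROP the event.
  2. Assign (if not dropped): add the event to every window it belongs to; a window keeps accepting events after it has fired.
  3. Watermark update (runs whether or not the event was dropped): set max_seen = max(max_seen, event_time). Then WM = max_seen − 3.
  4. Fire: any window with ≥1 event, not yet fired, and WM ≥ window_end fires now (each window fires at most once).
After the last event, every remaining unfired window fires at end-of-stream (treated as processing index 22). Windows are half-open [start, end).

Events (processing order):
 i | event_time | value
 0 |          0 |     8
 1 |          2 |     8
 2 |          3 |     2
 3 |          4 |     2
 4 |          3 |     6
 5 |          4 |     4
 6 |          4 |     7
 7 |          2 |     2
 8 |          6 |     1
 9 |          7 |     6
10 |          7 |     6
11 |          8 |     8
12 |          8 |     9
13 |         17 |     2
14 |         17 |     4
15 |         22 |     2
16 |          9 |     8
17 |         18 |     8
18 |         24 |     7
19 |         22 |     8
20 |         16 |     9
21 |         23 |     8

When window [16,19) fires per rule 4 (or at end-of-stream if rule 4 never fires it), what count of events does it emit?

2

i=0 t=0 v=8: → [0,3); WM=-3
i=1 t=2 v=8: → [2,5),[0,3); WM=-1
i=2 t=3 v=2: → [2,5); WM=0
i=3 t=4 v=2: → [4,7),[2,5); WM=1
i=4 t=3 v=6: → [2,5); WM=1
i=5 t=4 v=4: → [4,7),[2,5); WM=1
i=6 t=4 v=7: → [4,7),[2,5); WM=1
i=7 t=2 v=2: → [2,5),[0,3); WM=1
i=8 t=6 v=1: → [6,9),[4,7); WM=3; [0,3) fires=3
i=9 t=7 v=6: → [6,9); WM=4
i=10 t=7 v=6: → [6,9); WM=4
i=11 t=8 v=8: → [8,11),[6,9); WM=5; [2,5) fires=7
i=12 t=8 v=9: → [8,11),[6,9); WM=5
i=13 t=17 v=2: → [16,19); WM=14; [4,7) fires=4 [6,9) fires=5 [8,11) fires=2
i=14 t=17 v=4: → [16,19); WM=14
i=15 t=22 v=2: → [22,25),[20,23); WM=19; [16,19) fires=2
i=16 t=9 v=8: DROP (t<19-1); WM=19
i=17 t=18 v=8: → [18,21),[16,19); WM=19
i=18 t=24 v=7: → [24,27),[22,25); WM=21; [18,21) fires=1
i=19 t=22 v=8: → [22,25),[20,23); WM=21
i=20 t=16 v=9: DROP (t<21-1); WM=21
i=21 t=23 v=8: → [22,25); WM=21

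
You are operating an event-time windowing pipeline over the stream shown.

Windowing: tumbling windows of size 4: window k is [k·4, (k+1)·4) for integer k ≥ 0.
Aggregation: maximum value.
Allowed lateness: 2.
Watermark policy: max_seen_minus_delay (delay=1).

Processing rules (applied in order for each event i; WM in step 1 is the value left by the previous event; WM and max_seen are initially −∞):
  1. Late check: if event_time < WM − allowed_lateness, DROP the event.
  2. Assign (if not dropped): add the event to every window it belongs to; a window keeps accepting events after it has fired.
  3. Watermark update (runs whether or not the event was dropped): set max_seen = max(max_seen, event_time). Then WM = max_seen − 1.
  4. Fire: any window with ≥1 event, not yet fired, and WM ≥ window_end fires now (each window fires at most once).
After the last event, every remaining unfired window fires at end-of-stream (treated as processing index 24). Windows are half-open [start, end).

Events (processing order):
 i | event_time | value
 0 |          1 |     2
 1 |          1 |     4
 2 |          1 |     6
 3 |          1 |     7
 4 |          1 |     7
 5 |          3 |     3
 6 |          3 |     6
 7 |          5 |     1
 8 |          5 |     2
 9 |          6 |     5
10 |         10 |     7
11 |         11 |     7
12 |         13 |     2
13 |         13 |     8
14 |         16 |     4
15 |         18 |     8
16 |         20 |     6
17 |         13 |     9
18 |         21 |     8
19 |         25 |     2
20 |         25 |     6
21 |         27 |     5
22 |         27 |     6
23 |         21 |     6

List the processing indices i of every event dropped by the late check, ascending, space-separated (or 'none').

i=0 t=1 v=2: → [0,4); WM=0
i=1 t=1 v=4: → [0,4); WM=0
i=2 t=1 v=6: → [0,4); WM=0
i=3 t=1 v=7: → [0,4); WM=0
i=4 t=1 v=7: → [0,4); WM=0
i=5 t=3 v=3: → [0,4); WM=2
i=6 t=3 v=6: → [0,4); WM=2
i=7 t=5 v=1: → [4,8); WM=4; [0,4) fires=7
i=8 t=5 v=2: → [4,8); WM=4
i=9 t=6 v=5: → [4,8); WM=5
i=10 t=10 v=7: → [8,12); WM=9; [4,8) fires=5
i=11 t=11 v=7: → [8,12); WM=10
i=12 t=13 v=2: → [12,16); WM=12; [8,12) fires=7
i=13 t=13 v=8: → [12,16); WM=12
i=14 t=16 v=4: → [16,20); WM=15
i=15 t=18 v=8: → [16,20); WM=17; [12,16) fires=8
i=16 t=20 v=6: → [20,24); WM=19
i=17 t=13 v=9: DROP (t<19-2); WM=19
i=18 t=21 v=8: → [20,24); WM=20; [16,20) fires=8
i=19 t=25 v=2: → [24,28); WM=24; [20,24) fires=8
i=20 t=25 v=6: → [24,28); WM=24
i=21 t=27 v=5: → [24,28); WM=26
i=22 t=27 v=6: → [24,28); WM=26
i=23 t=21 v=6: DROP (t<26-2); WM=26

17 23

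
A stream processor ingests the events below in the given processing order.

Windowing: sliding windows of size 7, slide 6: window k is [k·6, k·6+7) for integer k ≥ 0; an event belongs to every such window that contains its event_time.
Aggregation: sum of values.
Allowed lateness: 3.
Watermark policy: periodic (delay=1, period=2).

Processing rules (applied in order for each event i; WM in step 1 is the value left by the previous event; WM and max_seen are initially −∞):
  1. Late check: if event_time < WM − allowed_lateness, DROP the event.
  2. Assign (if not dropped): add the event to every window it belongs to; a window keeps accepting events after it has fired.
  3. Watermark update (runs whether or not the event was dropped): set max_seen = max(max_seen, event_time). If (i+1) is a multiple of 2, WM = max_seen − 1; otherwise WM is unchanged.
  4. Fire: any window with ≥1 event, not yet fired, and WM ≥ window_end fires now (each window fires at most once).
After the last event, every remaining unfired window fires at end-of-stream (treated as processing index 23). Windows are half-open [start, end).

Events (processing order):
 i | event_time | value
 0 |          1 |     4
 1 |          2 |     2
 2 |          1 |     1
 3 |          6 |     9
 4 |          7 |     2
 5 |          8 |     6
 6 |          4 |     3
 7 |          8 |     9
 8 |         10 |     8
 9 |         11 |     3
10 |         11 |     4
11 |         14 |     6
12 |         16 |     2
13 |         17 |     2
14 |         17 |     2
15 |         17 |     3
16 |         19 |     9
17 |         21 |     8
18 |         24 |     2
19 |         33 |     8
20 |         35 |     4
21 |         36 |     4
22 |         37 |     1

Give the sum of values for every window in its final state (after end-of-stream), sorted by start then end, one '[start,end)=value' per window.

i=0 t=1 v=4: → [0,7); WM=−∞
i=1 t=2 v=2: → [0,7); WM=1
i=2 t=1 v=1: → [0,7); WM=1
i=3 t=6 v=9: → [6,13),[0,7); WM=5
i=4 t=7 v=2: → [6,13); WM=5
i=5 t=8 v=6: → [6,13); WM=7; [0,7) fires=16
i=6 t=4 v=3: → [0,7); WM=7
i=7 t=8 v=9: → [6,13); WM=7
i=8 t=10 v=8: → [6,13); WM=7
i=9 t=11 v=3: → [6,13); WM=10
i=10 t=11 v=4: → [6,13); WM=10
i=11 t=14 v=6: → [12,19); WM=13; [6,13) fires=41
i=12 t=16 v=2: → [12,19); WM=13
i=13 t=17 v=2: → [12,19); WM=16
i=14 t=17 v=2: → [12,19); WM=16
i=15 t=17 v=3: → [12,19); WM=16
i=16 t=19 v=9: → [18,25); WM=16
i=17 t=21 v=8: → [18,25); WM=20; [12,19) fires=15
i=18 t=24 v=2: → [24,31),[18,25); WM=20
i=19 t=33 v=8: → [30,37); WM=32; [18,25) fires=19 [24,31) fires=2
i=20 t=35 v=4: → [30,37); WM=32
i=21 t=36 v=4: → [36,43),[30,37); WM=35
i=22 t=37 v=1: → [36,43); WM=35

[0,7)=19 [6,13)=41 [12,19)=15 [18,25)=19 [24,31)=2 [30,37)=16 [36,43)=5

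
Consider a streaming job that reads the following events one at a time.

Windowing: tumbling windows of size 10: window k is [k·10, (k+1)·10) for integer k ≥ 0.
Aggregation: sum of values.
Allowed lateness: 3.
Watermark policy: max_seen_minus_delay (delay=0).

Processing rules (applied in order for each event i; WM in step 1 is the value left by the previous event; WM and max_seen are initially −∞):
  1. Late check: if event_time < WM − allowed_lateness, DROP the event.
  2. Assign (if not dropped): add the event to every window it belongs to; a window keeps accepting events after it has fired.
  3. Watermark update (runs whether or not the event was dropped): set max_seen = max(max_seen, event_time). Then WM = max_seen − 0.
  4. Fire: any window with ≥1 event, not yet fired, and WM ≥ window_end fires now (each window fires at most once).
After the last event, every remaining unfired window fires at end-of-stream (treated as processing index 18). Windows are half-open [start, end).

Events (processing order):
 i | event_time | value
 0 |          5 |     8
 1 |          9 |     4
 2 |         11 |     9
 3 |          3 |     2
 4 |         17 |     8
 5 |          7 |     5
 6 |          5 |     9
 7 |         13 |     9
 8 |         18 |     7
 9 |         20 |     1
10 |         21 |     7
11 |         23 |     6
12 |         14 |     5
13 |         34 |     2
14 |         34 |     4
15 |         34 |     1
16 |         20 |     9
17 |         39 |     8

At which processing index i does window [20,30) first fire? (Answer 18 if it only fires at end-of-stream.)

i=0 t=5 v=8: → [0,10); WM=5
i=1 t=9 v=4: → [0,10); WM=9
i=2 t=11 v=9: → [10,20); WM=11; [0,10) fires=12
i=3 t=3 v=2: DROP (t<11-3); WM=11
i=4 t=17 v=8: → [10,20); WM=17
i=5 t=7 v=5: DROP (t<17-3); WM=17
i=6 t=5 v=9: DROP (t<17-3); WM=17
i=7 t=13 v=9: DROP (t<17-3); WM=17
i=8 t=18 v=7: → [10,20); WM=18
i=9 t=20 v=1: → [20,30); WM=20; [10,20) fires=24
i=10 t=21 v=7: → [20,30); WM=21
i=11 t=23 v=6: → [20,30); WM=23
i=12 t=14 v=5: DROP (t<23-3); WM=23
i=13 t=34 v=2: → [30,40); WM=34; [20,30) fires=14
i=14 t=34 v=4: → [30,40); WM=34
i=15 t=34 v=1: → [30,40); WM=34
i=16 t=20 v=9: DROP (t<34-3); WM=34
i=17 t=39 v=8: → [30,40); WM=39

13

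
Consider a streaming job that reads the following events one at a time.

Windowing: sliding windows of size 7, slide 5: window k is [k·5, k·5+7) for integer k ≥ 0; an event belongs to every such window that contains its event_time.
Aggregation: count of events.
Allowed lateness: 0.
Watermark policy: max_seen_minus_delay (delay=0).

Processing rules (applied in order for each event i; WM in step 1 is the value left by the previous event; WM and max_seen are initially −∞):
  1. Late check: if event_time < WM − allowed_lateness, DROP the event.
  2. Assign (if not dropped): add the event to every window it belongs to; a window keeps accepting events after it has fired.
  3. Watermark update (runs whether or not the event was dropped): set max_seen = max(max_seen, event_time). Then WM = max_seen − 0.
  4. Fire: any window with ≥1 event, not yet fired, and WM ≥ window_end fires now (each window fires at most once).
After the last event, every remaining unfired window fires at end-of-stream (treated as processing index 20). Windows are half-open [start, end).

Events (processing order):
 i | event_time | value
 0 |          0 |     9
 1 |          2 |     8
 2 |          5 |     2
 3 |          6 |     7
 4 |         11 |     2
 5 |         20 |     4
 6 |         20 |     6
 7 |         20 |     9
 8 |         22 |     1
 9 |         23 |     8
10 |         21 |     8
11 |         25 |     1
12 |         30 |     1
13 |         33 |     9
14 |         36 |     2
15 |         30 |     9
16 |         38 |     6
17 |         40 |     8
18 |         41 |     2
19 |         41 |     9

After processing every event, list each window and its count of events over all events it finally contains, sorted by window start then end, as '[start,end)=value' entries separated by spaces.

[0,7)=4 [5,12)=3 [10,17)=1 [15,22)=3 [20,27)=6 [25,32)=2 [30,37)=3 [35,42)=5 [40,47)=3

i=0 t=0 v=9: → [0,7); WM=0
i=1 t=2 v=8: → [0,7); WM=2
i=2 t=5 v=2: → [5,12),[0,7); WM=5
i=3 t=6 v=7: → [5,12),[0,7); WM=6
i=4 t=11 v=2: → [10,17),[5,12); WM=11; [0,7) fires=4
i=5 t=20 v=4: → [20,27),[15,22); WM=20; [5,12) fires=3 [10,17) fires=1
i=6 t=20 v=6: → [20,27),[15,22); WM=20
i=7 t=20 v=9: → [20,27),[15,22); WM=20
i=8 t=22 v=1: → [20,27); WM=22; [15,22) fires=3
i=9 t=23 v=8: → [20,27); WM=23
i=10 t=21 v=8: DROP (t<23-0); WM=23
i=11 t=25 v=1: → [25,32),[20,27); WM=25
i=12 t=30 v=1: → [30,37),[25,32); WM=30; [20,27) fires=6
i=13 t=33 v=9: → [30,37); WM=33; [25,32) fires=2
i=14 t=36 v=2: → [35,42),[30,37); WM=36
i=15 t=30 v=9: DROP (t<36-0); WM=36
i=16 t=38 v=6: → [35,42); WM=38; [30,37) fires=3
i=17 t=40 v=8: → [40,47),[35,42); WM=40
i=18 t=41 v=2: → [40,47),[35,42); WM=41
i=19 t=41 v=9: → [40,47),[35,42); WM=41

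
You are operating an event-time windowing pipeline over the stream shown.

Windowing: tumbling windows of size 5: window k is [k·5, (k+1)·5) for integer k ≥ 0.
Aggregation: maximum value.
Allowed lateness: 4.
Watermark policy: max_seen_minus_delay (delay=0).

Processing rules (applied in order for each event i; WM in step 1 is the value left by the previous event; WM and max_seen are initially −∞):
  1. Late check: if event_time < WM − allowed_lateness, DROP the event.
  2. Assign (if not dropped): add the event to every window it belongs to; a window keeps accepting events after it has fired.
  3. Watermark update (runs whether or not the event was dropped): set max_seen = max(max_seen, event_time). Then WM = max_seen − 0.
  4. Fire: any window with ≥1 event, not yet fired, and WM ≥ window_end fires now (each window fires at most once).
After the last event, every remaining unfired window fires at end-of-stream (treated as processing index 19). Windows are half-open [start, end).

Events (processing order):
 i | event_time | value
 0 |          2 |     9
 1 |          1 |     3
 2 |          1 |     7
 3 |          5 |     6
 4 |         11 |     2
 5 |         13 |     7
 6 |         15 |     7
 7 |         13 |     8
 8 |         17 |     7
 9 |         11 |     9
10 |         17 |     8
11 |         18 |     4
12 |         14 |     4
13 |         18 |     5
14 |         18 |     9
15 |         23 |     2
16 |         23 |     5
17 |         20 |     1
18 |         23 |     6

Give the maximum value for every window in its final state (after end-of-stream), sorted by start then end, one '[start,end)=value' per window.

[0,5)=9 [5,10)=6 [10,15)=8 [15,20)=9 [20,25)=6

i=0 t=2 v=9: → [0,5); WM=2
i=1 t=1 v=3: → [0,5); WM=2
i=2 t=1 v=7: → [0,5); WM=2
i=3 t=5 v=6: → [5,10); WM=5; [0,5) fires=9
i=4 t=11 v=2: → [10,15); WM=11; [5,10) fires=6
i=5 t=13 v=7: → [10,15); WM=13
i=6 t=15 v=7: → [15,20); WM=15; [10,15) fires=7
i=7 t=13 v=8: → [10,15); WM=15
i=8 t=17 v=7: → [15,20); WM=17
i=9 t=11 v=9: DROP (t<17-4); WM=17
i=10 t=17 v=8: → [15,20); WM=17
i=11 t=18 v=4: → [15,20); WM=18
i=12 t=14 v=4: → [10,15); WM=18
i=13 t=18 v=5: → [15,20); WM=18
i=14 t=18 v=9: → [15,20); WM=18
i=15 t=23 v=2: → [20,25); WM=23; [15,20) fires=9
i=16 t=23 v=5: → [20,25); WM=23
i=17 t=20 v=1: → [20,25); WM=23
i=18 t=23 v=6: → [20,25); WM=23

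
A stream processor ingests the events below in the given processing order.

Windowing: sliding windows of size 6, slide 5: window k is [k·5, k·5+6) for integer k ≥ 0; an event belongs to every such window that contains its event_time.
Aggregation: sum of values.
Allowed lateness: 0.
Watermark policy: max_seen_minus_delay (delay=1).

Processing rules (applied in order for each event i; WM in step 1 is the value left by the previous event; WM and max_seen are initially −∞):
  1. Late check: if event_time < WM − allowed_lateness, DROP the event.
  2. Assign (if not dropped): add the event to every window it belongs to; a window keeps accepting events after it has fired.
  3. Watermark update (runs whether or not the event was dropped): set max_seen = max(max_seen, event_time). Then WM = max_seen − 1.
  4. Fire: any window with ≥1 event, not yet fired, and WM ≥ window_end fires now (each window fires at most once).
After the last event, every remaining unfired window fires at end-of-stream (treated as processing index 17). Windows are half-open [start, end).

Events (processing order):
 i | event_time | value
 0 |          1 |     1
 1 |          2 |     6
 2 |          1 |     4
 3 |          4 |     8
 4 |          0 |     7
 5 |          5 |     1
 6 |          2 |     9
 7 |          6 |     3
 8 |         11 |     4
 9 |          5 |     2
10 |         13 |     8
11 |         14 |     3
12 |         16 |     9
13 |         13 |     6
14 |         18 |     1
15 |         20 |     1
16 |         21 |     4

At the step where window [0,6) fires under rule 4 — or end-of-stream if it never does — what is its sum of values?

20

i=0 t=1 v=1: → [0,6); WM=0
i=1 t=2 v=6: → [0,6); WM=1
i=2 t=1 v=4: → [0,6); WM=1
i=3 t=4 v=8: → [0,6); WM=3
i=4 t=0 v=7: DROP (t<3-0); WM=3
i=5 t=5 v=1: → [5,11),[0,6); WM=4
i=6 t=2 v=9: DROP (t<4-0); WM=4
i=7 t=6 v=3: → [5,11); WM=5
i=8 t=11 v=4: → [10,16); WM=10; [0,6) fires=20
i=9 t=5 v=2: DROP (t<10-0); WM=10
i=10 t=13 v=8: → [10,16); WM=12; [5,11) fires=4
i=11 t=14 v=3: → [10,16); WM=13
i=12 t=16 v=9: → [15,21); WM=15
i=13 t=13 v=6: DROP (t<15-0); WM=15
i=14 t=18 v=1: → [15,21); WM=17; [10,16) fires=15
i=15 t=20 v=1: → [20,26),[15,21); WM=19
i=16 t=21 v=4: → [20,26); WM=20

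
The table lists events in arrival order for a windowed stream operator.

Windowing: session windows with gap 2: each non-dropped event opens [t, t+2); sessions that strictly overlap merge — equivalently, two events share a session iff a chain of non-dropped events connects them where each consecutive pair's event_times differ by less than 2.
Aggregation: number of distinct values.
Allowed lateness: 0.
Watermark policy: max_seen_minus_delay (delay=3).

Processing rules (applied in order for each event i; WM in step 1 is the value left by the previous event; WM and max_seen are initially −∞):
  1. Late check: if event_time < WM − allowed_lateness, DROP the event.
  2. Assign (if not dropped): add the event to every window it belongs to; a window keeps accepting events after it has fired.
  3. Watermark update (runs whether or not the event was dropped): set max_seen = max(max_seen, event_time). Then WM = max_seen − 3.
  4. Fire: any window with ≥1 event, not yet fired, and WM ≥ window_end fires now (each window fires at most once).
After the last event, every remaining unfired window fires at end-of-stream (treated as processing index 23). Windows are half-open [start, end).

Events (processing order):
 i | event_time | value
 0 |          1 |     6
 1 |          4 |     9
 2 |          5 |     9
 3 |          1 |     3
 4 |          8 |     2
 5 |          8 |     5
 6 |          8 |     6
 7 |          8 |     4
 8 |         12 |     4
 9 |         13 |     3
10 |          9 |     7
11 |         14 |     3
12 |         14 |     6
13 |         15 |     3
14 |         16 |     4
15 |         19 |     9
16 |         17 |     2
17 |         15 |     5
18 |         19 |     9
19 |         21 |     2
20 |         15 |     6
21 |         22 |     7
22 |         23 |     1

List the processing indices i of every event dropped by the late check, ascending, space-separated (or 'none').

i=0 t=1 v=6: → [1,3); WM=-2
i=1 t=4 v=9: → [4,6); WM=1
i=2 t=5 v=9: → [4,7); WM=2
i=3 t=1 v=3: DROP (t<2-0); WM=2
i=4 t=8 v=2: → [8,10); WM=5
i=5 t=8 v=5: → [8,10); WM=5
i=6 t=8 v=6: → [8,10); WM=5
i=7 t=8 v=4: → [8,10); WM=5
i=8 t=12 v=4: → [12,14); WM=9
i=9 t=13 v=3: → [12,15); WM=10
i=10 t=9 v=7: DROP (t<10-0); WM=10
i=11 t=14 v=3: → [12,16); WM=11
i=12 t=14 v=6: → [12,16); WM=11
i=13 t=15 v=3: → [12,17); WM=12
i=14 t=16 v=4: → [12,18); WM=13
i=15 t=19 v=9: → [19,21); WM=16
i=16 t=17 v=2: → [12,19); WM=16
i=17 t=15 v=5: DROP (t<16-0); WM=16
i=18 t=19 v=9: → [19,21); WM=16
i=19 t=21 v=2: → [21,23); WM=18
i=20 t=15 v=6: DROP (t<18-0); WM=18
i=21 t=22 v=7: → [21,24); WM=19
i=22 t=23 v=1: → [21,25); WM=20

3 10 17 20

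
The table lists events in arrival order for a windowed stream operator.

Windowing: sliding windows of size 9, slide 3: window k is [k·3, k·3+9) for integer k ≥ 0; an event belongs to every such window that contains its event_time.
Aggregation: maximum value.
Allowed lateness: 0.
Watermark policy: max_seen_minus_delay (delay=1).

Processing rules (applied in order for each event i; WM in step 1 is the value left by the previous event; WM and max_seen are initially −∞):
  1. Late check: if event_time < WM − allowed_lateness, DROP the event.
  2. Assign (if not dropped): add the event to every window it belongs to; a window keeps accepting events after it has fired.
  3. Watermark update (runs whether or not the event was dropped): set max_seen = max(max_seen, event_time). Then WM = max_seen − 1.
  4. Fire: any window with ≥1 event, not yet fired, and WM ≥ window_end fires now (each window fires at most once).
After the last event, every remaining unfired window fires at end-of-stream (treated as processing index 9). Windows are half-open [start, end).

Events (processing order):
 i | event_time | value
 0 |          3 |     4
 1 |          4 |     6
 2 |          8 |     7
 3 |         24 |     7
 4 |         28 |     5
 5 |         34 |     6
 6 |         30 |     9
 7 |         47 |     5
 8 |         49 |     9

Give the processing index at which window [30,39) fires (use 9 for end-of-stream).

7

i=0 t=3 v=4: → [3,12),[0,9); WM=2
i=1 t=4 v=6: → [3,12),[0,9); WM=3
i=2 t=8 v=7: → [6,15),[3,12),[0,9); WM=7
i=3 t=24 v=7: → [24,33),[21,30),[18,27); WM=23; [0,9) fires=7 [3,12) fires=7 [6,15) fires=7
i=4 t=28 v=5: → [27,36),[24,33),[21,30); WM=27; [18,27) fires=7
i=5 t=34 v=6: → [33,42),[30,39),[27,36); WM=33; [21,30) fires=7 [24,33) fires=7
i=6 t=30 v=9: DROP (t<33-0); WM=33
i=7 t=47 v=5: → [45,54),[42,51),[39,48); WM=46; [27,36) fires=6 [30,39) fires=6 [33,42) fires=6
i=8 t=49 v=9: → [48,57),[45,54),[42,51); WM=48; [39,48) fires=5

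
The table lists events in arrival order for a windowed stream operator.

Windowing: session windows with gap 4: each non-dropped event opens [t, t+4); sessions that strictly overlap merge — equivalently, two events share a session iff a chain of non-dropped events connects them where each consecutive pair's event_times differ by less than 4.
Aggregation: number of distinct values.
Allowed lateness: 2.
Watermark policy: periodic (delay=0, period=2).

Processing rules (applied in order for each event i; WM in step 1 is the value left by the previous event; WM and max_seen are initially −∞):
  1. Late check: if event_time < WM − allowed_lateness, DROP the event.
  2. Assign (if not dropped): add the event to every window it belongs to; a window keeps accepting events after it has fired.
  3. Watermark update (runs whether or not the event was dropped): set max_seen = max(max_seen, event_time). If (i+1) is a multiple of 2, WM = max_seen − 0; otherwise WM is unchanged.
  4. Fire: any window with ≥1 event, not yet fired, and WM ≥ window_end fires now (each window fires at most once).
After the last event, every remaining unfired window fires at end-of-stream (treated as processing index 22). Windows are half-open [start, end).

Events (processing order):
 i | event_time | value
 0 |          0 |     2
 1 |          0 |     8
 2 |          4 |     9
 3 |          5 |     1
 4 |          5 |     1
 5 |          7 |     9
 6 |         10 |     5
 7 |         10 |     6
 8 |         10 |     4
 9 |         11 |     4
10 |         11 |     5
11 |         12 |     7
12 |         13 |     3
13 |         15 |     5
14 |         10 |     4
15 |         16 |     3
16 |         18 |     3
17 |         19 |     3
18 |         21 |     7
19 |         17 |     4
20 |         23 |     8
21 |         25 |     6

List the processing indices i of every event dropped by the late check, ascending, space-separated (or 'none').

i=0 t=0 v=2: → [0,4); WM=−∞
i=1 t=0 v=8: → [0,4); WM=0
i=2 t=4 v=9: → [4,8); WM=0
i=3 t=5 v=1: → [4,9); WM=5
i=4 t=5 v=1: → [4,9); WM=5
i=5 t=7 v=9: → [4,11); WM=7
i=6 t=10 v=5: → [4,14); WM=7
i=7 t=10 v=6: → [4,14); WM=10
i=8 t=10 v=4: → [4,14); WM=10
i=9 t=11 v=4: → [4,15); WM=11
i=10 t=11 v=5: → [4,15); WM=11
i=11 t=12 v=7: → [4,16); WM=12
i=12 t=13 v=3: → [4,17); WM=12
i=13 t=15 v=5: → [4,19); WM=15
i=14 t=10 v=4: DROP (t<15-2); WM=15
i=15 t=16 v=3: → [4,20); WM=16
i=16 t=18 v=3: → [4,22); WM=16
i=17 t=19 v=3: → [4,23); WM=19
i=18 t=21 v=7: → [4,25); WM=19
i=19 t=17 v=4: → [4,25); WM=21
i=20 t=23 v=8: → [4,27); WM=21
i=21 t=25 v=6: → [4,29); WM=25

14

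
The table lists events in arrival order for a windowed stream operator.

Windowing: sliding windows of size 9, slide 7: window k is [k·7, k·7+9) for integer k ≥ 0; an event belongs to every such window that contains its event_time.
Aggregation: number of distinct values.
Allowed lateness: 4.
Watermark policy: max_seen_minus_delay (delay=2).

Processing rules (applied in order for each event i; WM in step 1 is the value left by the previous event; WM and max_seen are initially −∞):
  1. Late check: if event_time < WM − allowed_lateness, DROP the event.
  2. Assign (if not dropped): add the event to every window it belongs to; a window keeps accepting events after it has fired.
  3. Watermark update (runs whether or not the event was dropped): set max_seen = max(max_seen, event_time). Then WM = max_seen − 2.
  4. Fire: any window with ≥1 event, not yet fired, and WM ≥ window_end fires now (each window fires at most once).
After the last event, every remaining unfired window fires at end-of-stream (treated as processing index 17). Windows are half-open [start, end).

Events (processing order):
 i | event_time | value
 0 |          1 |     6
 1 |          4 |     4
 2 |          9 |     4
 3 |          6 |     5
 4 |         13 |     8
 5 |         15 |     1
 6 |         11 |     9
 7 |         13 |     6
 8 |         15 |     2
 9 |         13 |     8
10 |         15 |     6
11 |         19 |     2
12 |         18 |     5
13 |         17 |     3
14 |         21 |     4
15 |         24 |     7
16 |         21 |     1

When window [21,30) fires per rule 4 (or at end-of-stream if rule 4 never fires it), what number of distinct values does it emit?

i=0 t=1 v=6: → [0,9); WM=-1
i=1 t=4 v=4: → [0,9); WM=2
i=2 t=9 v=4: → [7,16); WM=7
i=3 t=6 v=5: → [0,9); WM=7
i=4 t=13 v=8: → [7,16); WM=11; [0,9) fires=3
i=5 t=15 v=1: → [14,23),[7,16); WM=13
i=6 t=11 v=9: → [7,16); WM=13
i=7 t=13 v=6: → [7,16); WM=13
i=8 t=15 v=2: → [14,23),[7,16); WM=13
i=9 t=13 v=8: → [7,16); WM=13
i=10 t=15 v=6: → [14,23),[7,16); WM=13
i=11 t=19 v=2: → [14,23); WM=17; [7,16) fires=6
i=12 t=18 v=5: → [14,23); WM=17
i=13 t=17 v=3: → [14,23); WM=17
i=14 t=21 v=4: → [21,30),[14,23); WM=19
i=15 t=24 v=7: → [21,30); WM=22
i=16 t=21 v=1: → [21,30),[14,23); WM=22

3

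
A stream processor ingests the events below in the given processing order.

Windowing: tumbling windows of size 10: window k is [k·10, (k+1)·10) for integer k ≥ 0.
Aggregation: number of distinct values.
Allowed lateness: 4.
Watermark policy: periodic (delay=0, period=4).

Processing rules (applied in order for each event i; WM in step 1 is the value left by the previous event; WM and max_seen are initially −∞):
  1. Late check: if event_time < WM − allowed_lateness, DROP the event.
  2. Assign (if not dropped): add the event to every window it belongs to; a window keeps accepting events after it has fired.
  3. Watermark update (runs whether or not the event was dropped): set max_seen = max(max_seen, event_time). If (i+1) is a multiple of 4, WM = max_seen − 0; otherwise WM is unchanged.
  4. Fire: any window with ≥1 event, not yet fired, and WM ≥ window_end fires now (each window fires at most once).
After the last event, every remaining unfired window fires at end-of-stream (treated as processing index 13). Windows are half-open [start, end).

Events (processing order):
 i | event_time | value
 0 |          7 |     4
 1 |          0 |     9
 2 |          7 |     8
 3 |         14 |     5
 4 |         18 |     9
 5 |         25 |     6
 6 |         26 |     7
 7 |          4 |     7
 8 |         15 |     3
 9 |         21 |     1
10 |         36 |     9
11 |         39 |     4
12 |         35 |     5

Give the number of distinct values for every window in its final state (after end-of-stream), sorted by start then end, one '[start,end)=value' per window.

[0,10)=3 [10,20)=2 [20,30)=2 [30,40)=3

i=0 t=7 v=4: → [0,10); WM=−∞
i=1 t=0 v=9: → [0,10); WM=−∞
i=2 t=7 v=8: → [0,10); WM=−∞
i=3 t=14 v=5: → [10,20); WM=14; [0,10) fires=3
i=4 t=18 v=9: → [10,20); WM=14
i=5 t=25 v=6: → [20,30); WM=14
i=6 t=26 v=7: → [20,30); WM=14
i=7 t=4 v=7: DROP (t<14-4); WM=26; [10,20) fires=2
i=8 t=15 v=3: DROP (t<26-4); WM=26
i=9 t=21 v=1: DROP (t<26-4); WM=26
i=10 t=36 v=9: → [30,40); WM=26
i=11 t=39 v=4: → [30,40); WM=39; [20,30) fires=2
i=12 t=35 v=5: → [30,40); WM=39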